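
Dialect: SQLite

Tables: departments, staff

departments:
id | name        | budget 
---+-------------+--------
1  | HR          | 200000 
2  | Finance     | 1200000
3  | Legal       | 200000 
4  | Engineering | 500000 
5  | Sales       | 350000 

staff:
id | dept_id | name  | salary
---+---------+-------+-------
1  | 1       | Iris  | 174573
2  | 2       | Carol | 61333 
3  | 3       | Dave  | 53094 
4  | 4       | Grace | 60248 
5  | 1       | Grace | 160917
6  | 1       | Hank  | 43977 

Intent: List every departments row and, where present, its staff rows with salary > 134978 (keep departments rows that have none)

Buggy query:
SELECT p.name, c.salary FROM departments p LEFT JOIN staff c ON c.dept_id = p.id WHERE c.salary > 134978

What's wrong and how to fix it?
Bug: Filtering c.salary in WHERE discards the NULL rows produced by LEFT JOIN, turning it into an inner join

Fix: Move the right-table condition into the ON clause so unmatched parents are kept

Corrected query:
SELECT p.name, c.salary FROM departments p LEFT JOIN staff c ON c.dept_id = p.id AND c.salary > 134978

Result:
name        | salary
------------+-------
HR          | 160917
HR          | 174573
Finance     | NULL  
Legal       | NULL  
Engineering | NULL  
Sales       | NULL  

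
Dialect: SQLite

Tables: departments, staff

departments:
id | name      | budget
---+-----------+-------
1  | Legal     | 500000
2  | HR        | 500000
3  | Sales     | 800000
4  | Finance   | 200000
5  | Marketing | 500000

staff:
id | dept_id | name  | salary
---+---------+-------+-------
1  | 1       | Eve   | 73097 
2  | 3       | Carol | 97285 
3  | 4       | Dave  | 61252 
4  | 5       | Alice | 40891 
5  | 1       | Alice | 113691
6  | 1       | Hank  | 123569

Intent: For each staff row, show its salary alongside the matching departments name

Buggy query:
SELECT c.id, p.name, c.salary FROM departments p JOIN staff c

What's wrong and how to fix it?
Bug: Missing join condition: each staff row is matched to all departments rows instead of just its own

Fix: Add ON c.dept_id = p.id to the JOIN

Corrected query:
SELECT c.id, p.name, c.salary FROM departments p JOIN staff c ON c.dept_id = p.id

Result:
id | name      | salary
---+-----------+-------
1  | Legal     | 73097 
2  | Sales     | 97285 
3  | Finance   | 61252 
4  | Marketing | 40891 
5  | Legal     | 113691
6  | Legal     | 123569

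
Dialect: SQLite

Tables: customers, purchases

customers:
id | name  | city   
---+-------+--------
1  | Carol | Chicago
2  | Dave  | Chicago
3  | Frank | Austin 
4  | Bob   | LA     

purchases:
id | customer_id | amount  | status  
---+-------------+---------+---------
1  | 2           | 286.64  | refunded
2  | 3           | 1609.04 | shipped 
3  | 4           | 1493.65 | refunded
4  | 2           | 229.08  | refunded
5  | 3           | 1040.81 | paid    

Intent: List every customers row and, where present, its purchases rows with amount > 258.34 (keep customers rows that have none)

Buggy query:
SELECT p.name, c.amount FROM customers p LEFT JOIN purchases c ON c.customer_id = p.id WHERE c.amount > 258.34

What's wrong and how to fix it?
Bug: Filtering c.amount in WHERE discards the NULL rows produced by LEFT JOIN, turning it into an inner join

Fix: Put 'c.amount > 258.34' in the JOIN's ON clause instead of WHERE

Corrected query:
SELECT p.name, c.amount FROM customers p LEFT JOIN purchases c ON c.customer_id = p.id AND c.amount > 258.34

Result:
name  | amount 
------+--------
Carol | NULL   
Dave  | 286.64 
Frank | 1040.81
Frank | 1609.04
Bob   | 1493.65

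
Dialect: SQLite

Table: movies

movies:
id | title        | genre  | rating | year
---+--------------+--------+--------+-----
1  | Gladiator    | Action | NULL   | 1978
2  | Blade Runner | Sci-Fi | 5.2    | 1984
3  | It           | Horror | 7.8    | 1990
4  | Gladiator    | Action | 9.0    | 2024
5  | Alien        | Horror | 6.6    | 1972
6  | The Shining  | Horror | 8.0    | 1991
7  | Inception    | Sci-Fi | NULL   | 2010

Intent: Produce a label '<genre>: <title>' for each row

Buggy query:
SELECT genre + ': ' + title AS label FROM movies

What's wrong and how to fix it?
Bug: '+' is numeric addition; on text columns SQLite converts them to 0 instead of concatenating

Fix: Replace + with || to concatenate text

Corrected query:
SELECT genre || ': ' || title AS label FROM movies

Result:
label               
--------------------
Action: Gladiator   
Sci-Fi: Blade Runner
Horror: It          
Action: Gladiator   
Horror: Alien       
Horror: The Shining 
Sci-Fi: Inception   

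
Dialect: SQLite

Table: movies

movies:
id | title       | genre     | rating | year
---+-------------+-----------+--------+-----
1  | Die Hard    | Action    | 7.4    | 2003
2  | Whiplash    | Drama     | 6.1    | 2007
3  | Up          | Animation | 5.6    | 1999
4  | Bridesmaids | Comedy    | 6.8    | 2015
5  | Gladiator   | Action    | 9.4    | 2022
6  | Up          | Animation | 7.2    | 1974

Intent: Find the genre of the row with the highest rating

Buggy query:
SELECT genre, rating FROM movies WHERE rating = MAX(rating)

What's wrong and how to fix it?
Bug: MAX(rating) is an aggregate and cannot be used directly in WHERE

Fix: Use a subquery: WHERE rating = (SELECT MAX(rating) FROM movies)

Corrected query:
SELECT genre, rating FROM movies WHERE rating = (SELECT MAX(rating) FROM movies)

Result:
genre  | rating
-------+-------
Action | 9.4   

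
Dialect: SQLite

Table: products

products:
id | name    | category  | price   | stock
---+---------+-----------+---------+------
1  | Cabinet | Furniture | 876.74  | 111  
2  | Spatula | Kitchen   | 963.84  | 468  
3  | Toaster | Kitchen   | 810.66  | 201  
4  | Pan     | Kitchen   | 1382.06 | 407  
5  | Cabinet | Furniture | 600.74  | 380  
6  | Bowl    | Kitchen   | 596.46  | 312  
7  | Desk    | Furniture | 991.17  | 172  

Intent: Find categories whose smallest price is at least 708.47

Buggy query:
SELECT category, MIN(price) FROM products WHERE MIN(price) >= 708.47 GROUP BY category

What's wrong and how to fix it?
Bug: MIN() in WHERE is a misuse of aggregate

Fix: Use HAVING for the per-group MIN condition

Corrected query:
SELECT category, MIN(price) FROM products GROUP BY category HAVING MIN(price) >= 708.47

Result:
(no rows)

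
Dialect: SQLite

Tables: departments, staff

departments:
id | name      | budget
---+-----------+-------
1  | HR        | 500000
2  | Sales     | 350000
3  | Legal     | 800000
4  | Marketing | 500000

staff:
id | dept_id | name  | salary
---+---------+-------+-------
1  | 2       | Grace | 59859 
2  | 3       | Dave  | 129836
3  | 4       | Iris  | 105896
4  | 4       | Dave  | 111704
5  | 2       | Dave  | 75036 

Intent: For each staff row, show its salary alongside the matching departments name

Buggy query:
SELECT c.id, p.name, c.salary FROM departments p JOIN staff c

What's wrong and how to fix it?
Bug: Missing join condition: each staff row is matched to all departments rows instead of just its own

Fix: Add ON c.dept_id = p.id to the JOIN

Corrected query:
SELECT c.id, p.name, c.salary FROM departments p JOIN staff c ON c.dept_id = p.id

Result:
id | name      | salary
---+-----------+-------
1  | Sales     | 59859 
2  | Legal     | 129836
3  | Marketing | 105896
4  | Marketing | 111704
5  | Sales     | 75036 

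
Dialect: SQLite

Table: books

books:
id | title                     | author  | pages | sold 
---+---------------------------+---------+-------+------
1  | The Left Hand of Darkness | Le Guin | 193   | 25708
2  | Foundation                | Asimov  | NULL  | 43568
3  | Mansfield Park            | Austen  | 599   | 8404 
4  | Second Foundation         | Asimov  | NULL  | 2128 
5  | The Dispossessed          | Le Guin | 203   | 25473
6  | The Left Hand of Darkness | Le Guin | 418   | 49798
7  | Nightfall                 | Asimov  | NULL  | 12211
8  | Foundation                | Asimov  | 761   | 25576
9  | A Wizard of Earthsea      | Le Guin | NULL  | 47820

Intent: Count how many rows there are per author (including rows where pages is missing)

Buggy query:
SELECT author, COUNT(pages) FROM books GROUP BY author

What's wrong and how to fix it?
Bug: COUNT(column) counts non-NULL values only; rows with NULL pages aren't counted

Fix: Use COUNT(*) to count all rows regardless of NULL

Corrected query:
SELECT author, COUNT(*) FROM books GROUP BY author

Result:
author  | COUNT(*)
--------+---------
Asimov  | 4       
Austen  | 1       
Le Guin | 4       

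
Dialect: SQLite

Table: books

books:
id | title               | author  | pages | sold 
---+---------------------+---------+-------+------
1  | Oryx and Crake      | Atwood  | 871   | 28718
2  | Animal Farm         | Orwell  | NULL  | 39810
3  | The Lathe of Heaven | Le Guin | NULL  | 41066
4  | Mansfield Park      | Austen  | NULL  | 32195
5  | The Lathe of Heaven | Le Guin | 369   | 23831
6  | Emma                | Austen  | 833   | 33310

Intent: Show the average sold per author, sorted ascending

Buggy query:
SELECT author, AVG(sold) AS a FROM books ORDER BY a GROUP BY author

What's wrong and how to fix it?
Bug: GROUP BY must precede ORDER BY

Fix: Reorder: SELECT … FROM … GROUP BY … ORDER BY …

Corrected query:
SELECT author, AVG(sold) AS a FROM books GROUP BY author ORDER BY a

Result:
author  | a      
--------+--------
Atwood  | 28718  
Le Guin | 32448.5
Austen  | 32752.5
Orwell  | 39810  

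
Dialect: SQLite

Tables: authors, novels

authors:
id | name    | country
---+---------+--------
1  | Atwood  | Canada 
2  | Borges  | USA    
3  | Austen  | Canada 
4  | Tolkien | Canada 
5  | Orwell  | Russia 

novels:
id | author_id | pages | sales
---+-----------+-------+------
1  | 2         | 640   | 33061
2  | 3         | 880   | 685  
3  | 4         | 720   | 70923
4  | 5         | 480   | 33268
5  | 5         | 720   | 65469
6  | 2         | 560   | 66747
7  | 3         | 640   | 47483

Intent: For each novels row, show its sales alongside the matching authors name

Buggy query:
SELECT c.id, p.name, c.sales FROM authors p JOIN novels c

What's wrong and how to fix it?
Bug: JOIN with no ON clause produces a cartesian product; every novels row pairs with every authors row

Fix: Specify the join condition linking the foreign key to the parent id

Corrected query:
SELECT c.id, p.name, c.sales FROM authors p JOIN novels c ON c.author_id = p.id

Result:
id | name    | sales
---+---------+------
1  | Borges  | 33061
2  | Austen  | 685  
3  | Tolkien | 70923
4  | Orwell  | 33268
5  | Orwell  | 65469
6  | Borges  | 66747
7  | Austen  | 47483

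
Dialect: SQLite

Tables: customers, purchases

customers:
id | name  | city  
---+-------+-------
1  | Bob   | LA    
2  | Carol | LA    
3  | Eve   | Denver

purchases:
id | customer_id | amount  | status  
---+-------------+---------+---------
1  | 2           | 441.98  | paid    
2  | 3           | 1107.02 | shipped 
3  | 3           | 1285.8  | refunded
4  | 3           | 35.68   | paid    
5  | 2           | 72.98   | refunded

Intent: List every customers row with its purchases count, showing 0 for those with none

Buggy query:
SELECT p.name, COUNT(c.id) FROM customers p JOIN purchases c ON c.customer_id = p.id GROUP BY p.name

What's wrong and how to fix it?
Bug: An inner join excludes parents with zero children

Fix: Switch to LEFT JOIN to retain unmatched parent rows

Corrected query:
SELECT p.name, COUNT(c.id) FROM customers p LEFT JOIN purchases c ON c.customer_id = p.id GROUP BY p.name

Result:
name  | COUNT(c.id)
------+------------
Bob   | 0          
Carol | 2          
Eve   | 3          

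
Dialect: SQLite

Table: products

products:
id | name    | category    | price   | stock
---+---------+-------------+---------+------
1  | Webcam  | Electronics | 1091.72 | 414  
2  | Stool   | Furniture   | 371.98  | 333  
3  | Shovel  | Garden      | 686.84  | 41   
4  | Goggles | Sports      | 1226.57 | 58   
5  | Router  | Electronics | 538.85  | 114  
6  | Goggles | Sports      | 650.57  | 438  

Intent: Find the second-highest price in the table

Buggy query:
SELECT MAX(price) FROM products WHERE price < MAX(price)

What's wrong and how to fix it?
Bug: The inner MAX is an aggregate inside WHERE, which is not allowed

Fix: Compute the overall MAX in a subquery, then take MAX of rows below it

Corrected query:
SELECT MAX(price) FROM products WHERE price < (SELECT MAX(price) FROM products)

Result:
MAX(price)
----------
1091.72   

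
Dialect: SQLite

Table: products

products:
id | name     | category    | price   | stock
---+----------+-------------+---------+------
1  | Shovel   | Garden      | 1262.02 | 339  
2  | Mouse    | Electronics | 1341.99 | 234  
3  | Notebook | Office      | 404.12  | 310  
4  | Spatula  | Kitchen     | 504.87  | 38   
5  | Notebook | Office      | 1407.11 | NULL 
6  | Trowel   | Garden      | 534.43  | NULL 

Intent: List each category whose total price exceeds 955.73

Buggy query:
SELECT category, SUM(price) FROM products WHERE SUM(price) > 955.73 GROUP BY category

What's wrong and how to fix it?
Bug: Aggregate functions cannot appear in a WHERE clause

Fix: Use HAVING (which filters groups after aggregation) instead of WHERE

Corrected query:
SELECT category, SUM(price) FROM products GROUP BY category HAVING SUM(price) > 955.73

Result:
category    | SUM(price)
------------+-----------
Electronics | 1341.99   
Garden      | 1796.45   
Office      | 1811.23   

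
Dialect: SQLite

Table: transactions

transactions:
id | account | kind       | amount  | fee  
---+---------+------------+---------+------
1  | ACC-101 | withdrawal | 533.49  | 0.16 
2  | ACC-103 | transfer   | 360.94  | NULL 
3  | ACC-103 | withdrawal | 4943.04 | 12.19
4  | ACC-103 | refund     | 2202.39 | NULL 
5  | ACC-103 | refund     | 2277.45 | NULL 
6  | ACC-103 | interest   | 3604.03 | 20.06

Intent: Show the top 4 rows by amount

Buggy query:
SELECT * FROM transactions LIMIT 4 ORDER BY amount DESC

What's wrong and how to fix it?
Bug: LIMIT must come after ORDER BY

Fix: Sort with ORDER BY, then apply LIMIT

Corrected query:
SELECT * FROM transactions ORDER BY amount DESC LIMIT 4

Result:
id | account | kind       | amount  | fee  
---+---------+------------+---------+------
3  | ACC-103 | withdrawal | 4943.04 | 12.19
6  | ACC-103 | interest   | 3604.03 | 20.06
5  | ACC-103 | refund     | 2277.45 | NULL 
4  | ACC-103 | refund     | 2202.39 | NULL 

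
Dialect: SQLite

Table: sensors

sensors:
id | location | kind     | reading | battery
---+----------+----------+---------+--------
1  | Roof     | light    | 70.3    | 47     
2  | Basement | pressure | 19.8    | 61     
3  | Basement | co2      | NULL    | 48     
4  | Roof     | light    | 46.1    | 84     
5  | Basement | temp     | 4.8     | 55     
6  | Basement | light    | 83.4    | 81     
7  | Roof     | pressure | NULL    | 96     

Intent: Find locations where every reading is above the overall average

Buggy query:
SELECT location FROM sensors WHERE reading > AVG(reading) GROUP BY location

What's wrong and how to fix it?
Bug: AVG() is an aggregate; it can't sit directly in WHERE

Fix: Compute the overall average in a scalar subquery and compare each group's MIN against it in HAVING

Corrected query:
SELECT location FROM sensors GROUP BY location HAVING MIN(reading) > (SELECT AVG(reading) FROM sensors)

Result:
location
--------
Roof    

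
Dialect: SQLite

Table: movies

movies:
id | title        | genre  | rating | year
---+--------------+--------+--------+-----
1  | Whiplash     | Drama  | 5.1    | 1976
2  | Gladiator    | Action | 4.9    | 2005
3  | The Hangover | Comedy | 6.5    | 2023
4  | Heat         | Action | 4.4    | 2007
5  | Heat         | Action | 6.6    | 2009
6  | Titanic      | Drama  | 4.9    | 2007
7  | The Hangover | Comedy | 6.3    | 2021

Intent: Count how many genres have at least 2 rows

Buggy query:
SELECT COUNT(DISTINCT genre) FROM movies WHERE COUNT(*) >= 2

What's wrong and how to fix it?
Bug: COUNT(*) cannot appear in WHERE; the per-group count doesn't exist yet

Fix: Use a subquery that GROUPs and filters with HAVING, then count its rows

Corrected query:
SELECT COUNT(*) FROM (SELECT genre FROM movies GROUP BY genre HAVING COUNT(*) >= 2)

Result:
COUNT(*)
--------
3       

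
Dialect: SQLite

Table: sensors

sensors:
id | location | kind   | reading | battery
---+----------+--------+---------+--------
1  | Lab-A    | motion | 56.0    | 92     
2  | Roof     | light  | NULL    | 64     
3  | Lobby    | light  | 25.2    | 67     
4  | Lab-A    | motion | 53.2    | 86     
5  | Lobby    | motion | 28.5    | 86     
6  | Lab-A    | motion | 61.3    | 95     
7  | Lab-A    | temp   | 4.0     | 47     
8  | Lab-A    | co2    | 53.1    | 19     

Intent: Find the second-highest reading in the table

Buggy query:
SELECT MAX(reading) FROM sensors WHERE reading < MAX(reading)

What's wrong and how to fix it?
Bug: MAX(reading) on the right of the comparison is an aggregate-in-WHERE error

Fix: Compute the overall MAX in a subquery, then take MAX of rows below it

Corrected query:
SELECT MAX(reading) FROM sensors WHERE reading < (SELECT MAX(reading) FROM sensors)

Result:
MAX(reading)
------------
56          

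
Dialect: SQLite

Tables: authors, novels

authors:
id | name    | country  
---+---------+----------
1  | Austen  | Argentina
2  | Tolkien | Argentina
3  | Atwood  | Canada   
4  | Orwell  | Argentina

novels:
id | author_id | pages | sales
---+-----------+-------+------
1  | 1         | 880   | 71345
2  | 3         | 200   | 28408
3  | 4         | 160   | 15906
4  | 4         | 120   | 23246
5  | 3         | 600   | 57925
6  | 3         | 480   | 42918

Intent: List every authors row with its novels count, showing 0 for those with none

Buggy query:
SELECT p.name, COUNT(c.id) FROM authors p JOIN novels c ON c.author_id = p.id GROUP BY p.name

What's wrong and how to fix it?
Bug: An inner join excludes parents with zero children

Fix: Use LEFT JOIN so parents without children still appear (COUNT(c.id) gives 0)

Corrected query:
SELECT p.name, COUNT(c.id) FROM authors p LEFT JOIN novels c ON c.author_id = p.id GROUP BY p.name

Result:
name    | COUNT(c.id)
--------+------------
Atwood  | 3          
Austen  | 1          
Orwell  | 2          
Tolkien | 0          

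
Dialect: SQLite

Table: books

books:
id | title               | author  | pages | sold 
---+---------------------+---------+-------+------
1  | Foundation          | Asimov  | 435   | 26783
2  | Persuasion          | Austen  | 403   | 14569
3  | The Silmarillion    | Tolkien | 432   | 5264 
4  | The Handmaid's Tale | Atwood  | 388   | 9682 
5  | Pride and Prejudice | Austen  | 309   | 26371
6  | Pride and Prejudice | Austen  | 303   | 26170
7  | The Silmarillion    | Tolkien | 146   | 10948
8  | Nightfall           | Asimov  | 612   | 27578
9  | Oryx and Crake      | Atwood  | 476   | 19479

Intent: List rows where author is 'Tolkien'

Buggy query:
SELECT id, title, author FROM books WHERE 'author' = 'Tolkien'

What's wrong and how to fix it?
Bug: Single quotes denote string literals in SQL; the column name is being compared as a constant string

Fix: Reference the column as author without single quotes

Corrected query:
SELECT id, title, author FROM books WHERE author = 'Tolkien'

Result:
id | title            | author 
---+------------------+--------
3  | The Silmarillion | Tolkien
7  | The Silmarillion | Tolkien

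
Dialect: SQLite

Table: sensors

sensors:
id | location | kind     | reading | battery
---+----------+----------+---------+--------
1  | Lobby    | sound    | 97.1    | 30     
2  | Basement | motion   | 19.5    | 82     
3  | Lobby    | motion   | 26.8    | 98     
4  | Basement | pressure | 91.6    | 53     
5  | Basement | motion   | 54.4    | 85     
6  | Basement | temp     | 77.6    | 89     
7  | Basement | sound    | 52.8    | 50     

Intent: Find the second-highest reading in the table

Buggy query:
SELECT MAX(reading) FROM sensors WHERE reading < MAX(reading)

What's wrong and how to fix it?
Bug: The inner MAX is an aggregate inside WHERE, which is not allowed

Fix: Compute the overall MAX in a subquery, then take MAX of rows below it

Corrected query:
SELECT MAX(reading) FROM sensors WHERE reading < (SELECT MAX(reading) FROM sensors)

Result:
MAX(reading)
------------
91.6        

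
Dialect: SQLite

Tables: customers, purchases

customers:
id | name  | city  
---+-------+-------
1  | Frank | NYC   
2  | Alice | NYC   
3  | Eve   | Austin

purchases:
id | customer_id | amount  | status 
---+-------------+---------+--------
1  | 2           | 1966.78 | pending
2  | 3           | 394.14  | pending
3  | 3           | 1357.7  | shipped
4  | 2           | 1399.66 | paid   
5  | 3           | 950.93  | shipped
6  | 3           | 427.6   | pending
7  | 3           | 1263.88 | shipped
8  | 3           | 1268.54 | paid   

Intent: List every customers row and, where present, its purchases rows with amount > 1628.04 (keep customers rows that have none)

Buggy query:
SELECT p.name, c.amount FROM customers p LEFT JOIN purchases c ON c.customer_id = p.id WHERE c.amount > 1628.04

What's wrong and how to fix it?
Bug: A WHERE condition on the right-hand table after LEFT JOIN drops unmatched parents

Fix: Move the right-table condition into the ON clause so unmatched parents are kept

Corrected query:
SELECT p.name, c.amount FROM customers p LEFT JOIN purchases c ON c.customer_id = p.id AND c.amount > 1628.04

Result:
name  | amount 
------+--------
Frank | NULL   
Alice | 1966.78
Eve   | NULL   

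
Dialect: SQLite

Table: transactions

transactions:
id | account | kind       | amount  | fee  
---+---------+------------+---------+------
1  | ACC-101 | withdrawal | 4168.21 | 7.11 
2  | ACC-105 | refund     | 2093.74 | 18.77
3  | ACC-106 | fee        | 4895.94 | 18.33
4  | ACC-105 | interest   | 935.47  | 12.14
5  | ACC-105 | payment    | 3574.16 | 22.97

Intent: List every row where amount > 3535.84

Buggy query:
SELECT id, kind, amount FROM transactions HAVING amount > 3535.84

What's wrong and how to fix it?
Bug: This is a non-aggregate query (no GROUP BY, no aggregates), so in SQLite the HAVING clause is invalid here; a row-level condition belongs in WHERE

Fix: Use WHERE for row-level filtering

Corrected query:
SELECT id, kind, amount FROM transactions WHERE amount > 3535.84

Result:
id | kind       | amount 
---+------------+--------
1  | withdrawal | 4168.21
3  | fee        | 4895.94
5  | payment    | 3574.16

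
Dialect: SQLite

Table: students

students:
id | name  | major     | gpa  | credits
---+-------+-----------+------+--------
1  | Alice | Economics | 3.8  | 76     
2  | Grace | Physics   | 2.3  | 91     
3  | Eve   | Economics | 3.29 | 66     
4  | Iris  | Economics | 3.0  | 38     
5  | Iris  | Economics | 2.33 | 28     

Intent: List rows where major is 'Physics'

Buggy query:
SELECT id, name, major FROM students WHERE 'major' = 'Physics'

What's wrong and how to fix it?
Bug: 'major' in single quotes is a string literal, not the column; the comparison is literal-vs-literal and never true

Fix: Remove the quotes around the column name (or use double quotes for an identifier)

Corrected query:
SELECT id, name, major FROM students WHERE major = 'Physics'

Result:
id | name  | major  
---+-------+--------
2  | Grace | Physics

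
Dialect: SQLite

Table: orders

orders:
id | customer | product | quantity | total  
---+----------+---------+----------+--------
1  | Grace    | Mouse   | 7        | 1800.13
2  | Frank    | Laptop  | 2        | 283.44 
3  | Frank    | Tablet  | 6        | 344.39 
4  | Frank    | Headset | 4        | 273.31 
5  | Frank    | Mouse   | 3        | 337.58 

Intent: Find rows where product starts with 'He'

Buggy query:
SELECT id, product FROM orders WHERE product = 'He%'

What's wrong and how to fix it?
Bug: Wildcards only work with LIKE; '=' treats '%' as a literal character

Fix: Use LIKE for wildcard pattern matching

Corrected query:
SELECT id, product FROM orders WHERE product LIKE 'He%'

Result:
id | product
---+--------
4  | Headset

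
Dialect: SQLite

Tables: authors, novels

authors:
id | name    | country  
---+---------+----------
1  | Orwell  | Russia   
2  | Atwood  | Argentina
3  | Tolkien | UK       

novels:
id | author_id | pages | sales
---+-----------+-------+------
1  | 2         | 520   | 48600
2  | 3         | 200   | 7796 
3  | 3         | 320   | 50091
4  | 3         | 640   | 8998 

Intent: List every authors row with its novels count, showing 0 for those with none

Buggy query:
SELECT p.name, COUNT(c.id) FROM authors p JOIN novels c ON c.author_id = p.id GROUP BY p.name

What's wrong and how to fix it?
Bug: INNER JOIN drops authors rows that have no matching novels rows

Fix: Use LEFT JOIN so parents without children still appear (COUNT(c.id) gives 0)

Corrected query:
SELECT p.name, COUNT(c.id) FROM authors p LEFT JOIN novels c ON c.author_id = p.id GROUP BY p.name

Result:
name    | COUNT(c.id)
--------+------------
Atwood  | 1          
Orwell  | 0          
Tolkien | 3          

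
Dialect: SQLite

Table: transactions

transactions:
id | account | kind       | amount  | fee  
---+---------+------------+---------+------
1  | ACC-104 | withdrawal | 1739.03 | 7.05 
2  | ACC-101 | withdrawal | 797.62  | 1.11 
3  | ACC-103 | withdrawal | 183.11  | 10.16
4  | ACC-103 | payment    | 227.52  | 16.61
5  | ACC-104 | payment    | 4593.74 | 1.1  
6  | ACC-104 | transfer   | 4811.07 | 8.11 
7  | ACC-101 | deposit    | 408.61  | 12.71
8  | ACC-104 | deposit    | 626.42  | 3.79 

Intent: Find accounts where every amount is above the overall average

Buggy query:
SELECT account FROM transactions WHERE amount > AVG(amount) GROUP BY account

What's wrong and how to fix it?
Bug: WHERE evaluates per row before aggregation, so AVG() is unavailable

Fix: Compute the overall average in a scalar subquery and compare each group's MIN against it in HAVING

Corrected query:
SELECT account FROM transactions GROUP BY account HAVING MIN(amount) > (SELECT AVG(amount) FROM transactions)

Result:
(no rows)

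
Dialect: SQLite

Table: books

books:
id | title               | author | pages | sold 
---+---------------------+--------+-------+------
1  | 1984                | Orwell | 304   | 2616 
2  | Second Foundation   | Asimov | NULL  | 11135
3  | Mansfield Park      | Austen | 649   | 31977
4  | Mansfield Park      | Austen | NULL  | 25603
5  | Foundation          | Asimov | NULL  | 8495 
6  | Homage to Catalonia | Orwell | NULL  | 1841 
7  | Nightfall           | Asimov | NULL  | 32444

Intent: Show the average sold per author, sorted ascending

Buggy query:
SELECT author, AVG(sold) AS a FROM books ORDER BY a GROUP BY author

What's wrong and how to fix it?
Bug: GROUP BY must precede ORDER BY

Fix: Reorder: SELECT … FROM … GROUP BY … ORDER BY …

Corrected query:
SELECT author, AVG(sold) AS a FROM books GROUP BY author ORDER BY a

Result:
author | a     
-------+-------
Orwell | 2228.5
Asimov | 17358 
Austen | 28790 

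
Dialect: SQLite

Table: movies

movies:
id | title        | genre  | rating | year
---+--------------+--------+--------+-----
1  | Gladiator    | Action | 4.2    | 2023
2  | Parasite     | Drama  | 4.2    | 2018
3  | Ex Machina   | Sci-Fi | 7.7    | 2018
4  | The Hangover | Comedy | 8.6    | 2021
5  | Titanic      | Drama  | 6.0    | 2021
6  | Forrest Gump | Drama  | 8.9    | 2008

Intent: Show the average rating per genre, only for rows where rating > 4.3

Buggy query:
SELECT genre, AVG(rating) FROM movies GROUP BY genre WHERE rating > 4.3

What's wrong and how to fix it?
Bug: WHERE cannot follow GROUP BY

Fix: Move the WHERE clause before GROUP BY

Corrected query:
SELECT genre, AVG(rating) FROM movies WHERE rating > 4.3 GROUP BY genre

Result:
genre  | AVG(rating)
-------+------------
Comedy | 8.6        
Drama  | 7.45       
Sci-Fi | 7.7        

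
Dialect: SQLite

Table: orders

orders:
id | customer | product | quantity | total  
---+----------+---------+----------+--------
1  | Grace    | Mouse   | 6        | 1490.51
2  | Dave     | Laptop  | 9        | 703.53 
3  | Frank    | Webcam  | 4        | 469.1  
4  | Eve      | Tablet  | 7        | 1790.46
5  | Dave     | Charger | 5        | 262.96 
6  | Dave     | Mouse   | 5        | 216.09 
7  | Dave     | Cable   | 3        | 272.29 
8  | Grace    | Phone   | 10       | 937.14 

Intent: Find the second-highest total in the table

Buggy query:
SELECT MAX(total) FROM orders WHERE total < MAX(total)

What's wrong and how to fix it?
Bug: MAX(total) on the right of the comparison is an aggregate-in-WHERE error

Fix: Compute the overall MAX in a subquery, then take MAX of rows below it

Corrected query:
SELECT MAX(total) FROM orders WHERE total < (SELECT MAX(total) FROM orders)

Result:
MAX(total)
----------
1490.51   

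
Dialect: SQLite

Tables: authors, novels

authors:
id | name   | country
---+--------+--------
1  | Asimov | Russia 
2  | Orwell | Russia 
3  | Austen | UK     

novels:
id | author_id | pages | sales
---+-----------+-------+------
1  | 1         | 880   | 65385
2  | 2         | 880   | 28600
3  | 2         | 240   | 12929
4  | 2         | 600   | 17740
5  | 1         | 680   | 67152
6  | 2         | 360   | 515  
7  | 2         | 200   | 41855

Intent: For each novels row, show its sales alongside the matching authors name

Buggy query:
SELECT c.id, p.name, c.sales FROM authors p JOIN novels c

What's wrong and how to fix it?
Bug: Missing join condition: each novels row is matched to all authors rows instead of just its own

Fix: Add ON c.author_id = p.id to the JOIN

Corrected query:
SELECT c.id, p.name, c.sales FROM authors p JOIN novels c ON c.author_id = p.id

Result:
id | name   | sales
---+--------+------
1  | Asimov | 65385
2  | Orwell | 28600
3  | Orwell | 12929
4  | Orwell | 17740
5  | Asimov | 67152
6  | Orwell | 515  
7  | Orwell | 41855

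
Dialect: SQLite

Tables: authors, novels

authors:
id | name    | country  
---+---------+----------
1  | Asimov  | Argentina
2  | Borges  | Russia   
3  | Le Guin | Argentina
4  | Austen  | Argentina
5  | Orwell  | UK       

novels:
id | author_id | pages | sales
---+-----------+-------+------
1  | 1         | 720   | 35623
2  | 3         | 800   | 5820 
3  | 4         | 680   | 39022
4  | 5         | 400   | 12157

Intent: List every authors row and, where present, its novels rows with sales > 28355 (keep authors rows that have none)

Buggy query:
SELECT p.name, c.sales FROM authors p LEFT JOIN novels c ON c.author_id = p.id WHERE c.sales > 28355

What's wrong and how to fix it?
Bug: A WHERE condition on the right-hand table after LEFT JOIN drops unmatched parents

Fix: Put 'c.sales > 28355' in the JOIN's ON clause instead of WHERE

Corrected query:
SELECT p.name, c.sales FROM authors p LEFT JOIN novels c ON c.author_id = p.id AND c.sales > 28355

Result:
name    | sales
--------+------
Asimov  | 35623
Borges  | NULL 
Le Guin | NULL 
Austen  | 39022
Orwell  | NULL 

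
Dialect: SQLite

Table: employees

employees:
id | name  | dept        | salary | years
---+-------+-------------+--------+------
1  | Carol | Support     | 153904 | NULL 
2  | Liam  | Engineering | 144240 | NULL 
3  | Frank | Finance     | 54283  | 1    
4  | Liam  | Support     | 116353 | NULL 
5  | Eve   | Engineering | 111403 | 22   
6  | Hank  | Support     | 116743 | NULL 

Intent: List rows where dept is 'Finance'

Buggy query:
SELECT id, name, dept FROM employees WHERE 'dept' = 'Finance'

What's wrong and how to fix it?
Bug: Single quotes denote string literals in SQL; the column name is being compared as a constant string

Fix: Reference the column as dept without single quotes

Corrected query:
SELECT id, name, dept FROM employees WHERE dept = 'Finance'

Result:
id | name  | dept   
---+-------+--------
3  | Frank | Finance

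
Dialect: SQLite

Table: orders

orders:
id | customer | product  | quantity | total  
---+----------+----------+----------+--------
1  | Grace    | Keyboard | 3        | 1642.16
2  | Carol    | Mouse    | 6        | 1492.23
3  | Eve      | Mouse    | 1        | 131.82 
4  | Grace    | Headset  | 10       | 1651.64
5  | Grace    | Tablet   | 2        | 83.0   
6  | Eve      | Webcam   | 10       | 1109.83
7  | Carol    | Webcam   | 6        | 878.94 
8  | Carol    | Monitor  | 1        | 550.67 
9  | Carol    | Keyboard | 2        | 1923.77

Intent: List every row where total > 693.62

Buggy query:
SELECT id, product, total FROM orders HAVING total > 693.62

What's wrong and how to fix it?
Bug: HAVING filters the output of aggregation, but this query has no GROUP BY and no aggregate functions, so SQLite rejects it (HAVING clause on a non-aggregate query); the condition here is per row

Fix: Replace HAVING with WHERE since the condition applies to individual rows

Corrected query:
SELECT id, product, total FROM orders WHERE total > 693.62

Result:
id | product  | total  
---+----------+--------
1  | Keyboard | 1642.16
2  | Mouse    | 1492.23
4  | Headset  | 1651.64
6  | Webcam   | 1109.83
7  | Webcam   | 878.94 
9  | Keyboard | 1923.77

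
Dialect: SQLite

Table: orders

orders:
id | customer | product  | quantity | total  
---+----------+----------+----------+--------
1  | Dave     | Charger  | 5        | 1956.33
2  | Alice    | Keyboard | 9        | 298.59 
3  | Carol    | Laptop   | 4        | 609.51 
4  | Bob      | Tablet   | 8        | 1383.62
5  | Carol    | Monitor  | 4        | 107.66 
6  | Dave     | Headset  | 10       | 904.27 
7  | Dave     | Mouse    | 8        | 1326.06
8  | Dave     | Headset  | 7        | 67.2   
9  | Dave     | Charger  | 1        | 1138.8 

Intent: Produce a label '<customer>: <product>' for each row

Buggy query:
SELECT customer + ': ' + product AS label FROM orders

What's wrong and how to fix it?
Bug: '+' is numeric addition; on text columns SQLite converts them to 0 instead of concatenating

Fix: Replace + with || to concatenate text

Corrected query:
SELECT customer || ': ' || product AS label FROM orders

Result:
label          
---------------
Dave: Charger  
Alice: Keyboard
Carol: Laptop  
Bob: Tablet    
Carol: Monitor 
Dave: Headset  
Dave: Mouse    
Dave: Headset  
Dave: Charger  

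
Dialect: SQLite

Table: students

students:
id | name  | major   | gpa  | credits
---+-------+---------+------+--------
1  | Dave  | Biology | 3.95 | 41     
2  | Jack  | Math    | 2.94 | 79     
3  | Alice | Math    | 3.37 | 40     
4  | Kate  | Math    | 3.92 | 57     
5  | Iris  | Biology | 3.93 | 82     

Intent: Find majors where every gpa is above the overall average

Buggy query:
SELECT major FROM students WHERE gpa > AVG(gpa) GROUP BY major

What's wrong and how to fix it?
Bug: AVG() is an aggregate; it can't sit directly in WHERE

Fix: Compute the overall average in a scalar subquery and compare each group's MIN against it in HAVING

Corrected query:
SELECT major FROM students GROUP BY major HAVING MIN(gpa) > (SELECT AVG(gpa) FROM students)

Result:
major  
-------
Biology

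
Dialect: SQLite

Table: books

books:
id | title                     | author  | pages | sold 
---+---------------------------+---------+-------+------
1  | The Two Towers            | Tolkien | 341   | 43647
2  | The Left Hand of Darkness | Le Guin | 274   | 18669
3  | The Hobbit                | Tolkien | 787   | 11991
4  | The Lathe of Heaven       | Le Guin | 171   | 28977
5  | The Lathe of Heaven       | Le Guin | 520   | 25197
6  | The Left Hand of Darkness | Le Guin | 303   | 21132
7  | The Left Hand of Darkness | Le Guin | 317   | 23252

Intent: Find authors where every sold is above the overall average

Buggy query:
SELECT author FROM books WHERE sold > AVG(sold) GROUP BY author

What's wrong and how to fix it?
Bug: WHERE evaluates per row before aggregation, so AVG() is unavailable

Fix: Compute the overall average in a scalar subquery and compare each group's MIN against it in HAVING

Corrected query:
SELECT author FROM books GROUP BY author HAVING MIN(sold) > (SELECT AVG(sold) FROM books)

Result:
(no rows)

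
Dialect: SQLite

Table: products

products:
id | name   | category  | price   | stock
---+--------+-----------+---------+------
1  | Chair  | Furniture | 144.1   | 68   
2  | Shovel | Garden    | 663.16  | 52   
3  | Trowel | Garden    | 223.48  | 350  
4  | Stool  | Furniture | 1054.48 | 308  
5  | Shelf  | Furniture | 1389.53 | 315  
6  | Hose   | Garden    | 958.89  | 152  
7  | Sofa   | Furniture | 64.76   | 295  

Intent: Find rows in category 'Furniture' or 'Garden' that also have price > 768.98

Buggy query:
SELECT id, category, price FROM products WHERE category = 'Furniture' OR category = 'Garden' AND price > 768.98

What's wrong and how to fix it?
Bug: Without parentheses, AND is evaluated before OR, so the price filter only applies to the 'Garden' branch

Fix: Group the OR with parentheses (or use IN), then AND the threshold

Corrected query:
SELECT id, category, price FROM products WHERE (category = 'Furniture' OR category = 'Garden') AND price > 768.98

Result:
id | category  | price  
---+-----------+--------
4  | Furniture | 1054.48
5  | Furniture | 1389.53
6  | Garden    | 958.89 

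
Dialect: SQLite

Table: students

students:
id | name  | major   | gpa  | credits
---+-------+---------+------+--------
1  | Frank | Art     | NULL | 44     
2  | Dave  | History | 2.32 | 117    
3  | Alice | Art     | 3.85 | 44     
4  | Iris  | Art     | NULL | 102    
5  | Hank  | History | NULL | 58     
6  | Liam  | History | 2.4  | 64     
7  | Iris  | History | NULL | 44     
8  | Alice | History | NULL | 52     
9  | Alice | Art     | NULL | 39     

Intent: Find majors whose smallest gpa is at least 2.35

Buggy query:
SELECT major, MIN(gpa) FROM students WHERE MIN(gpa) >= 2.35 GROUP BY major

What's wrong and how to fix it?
Bug: Aggregates like MIN are computed per group after WHERE runs

Fix: Use HAVING for the per-group MIN condition

Corrected query:
SELECT major, MIN(gpa) FROM students GROUP BY major HAVING MIN(gpa) >= 2.35

Result:
major | MIN(gpa)
------+---------
Art   | 3.85    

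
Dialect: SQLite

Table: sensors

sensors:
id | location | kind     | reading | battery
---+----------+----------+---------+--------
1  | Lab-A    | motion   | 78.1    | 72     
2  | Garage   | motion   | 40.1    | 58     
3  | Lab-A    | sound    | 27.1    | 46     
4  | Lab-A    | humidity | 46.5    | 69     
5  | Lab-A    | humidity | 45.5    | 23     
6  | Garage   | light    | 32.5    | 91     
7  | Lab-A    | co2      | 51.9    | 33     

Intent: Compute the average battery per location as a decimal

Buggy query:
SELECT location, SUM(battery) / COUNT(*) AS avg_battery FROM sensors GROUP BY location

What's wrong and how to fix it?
Bug: SUM(battery) and COUNT(*) are both integers; the division truncates the fractional part

Fix: Multiply by 1.0 (or CAST to REAL) to force floating-point division

Corrected query:
SELECT location, SUM(battery) * 1.0 / COUNT(*) AS avg_battery FROM sensors GROUP BY location

Result:
location | avg_battery
---------+------------
Garage   | 74.5       
Lab-A    | 48.6       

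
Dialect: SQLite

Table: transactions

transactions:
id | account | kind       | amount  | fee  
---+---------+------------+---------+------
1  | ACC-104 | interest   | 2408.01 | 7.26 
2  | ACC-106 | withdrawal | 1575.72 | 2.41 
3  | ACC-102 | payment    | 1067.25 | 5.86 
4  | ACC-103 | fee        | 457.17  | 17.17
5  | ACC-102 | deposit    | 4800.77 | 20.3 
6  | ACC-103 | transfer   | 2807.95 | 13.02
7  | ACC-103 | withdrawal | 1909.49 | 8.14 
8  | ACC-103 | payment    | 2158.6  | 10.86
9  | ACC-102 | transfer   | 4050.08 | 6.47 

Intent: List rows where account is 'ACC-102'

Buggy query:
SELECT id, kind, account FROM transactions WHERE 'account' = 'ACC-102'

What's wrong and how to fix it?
Bug: 'account' in single quotes is a string literal, not the column; the comparison is literal-vs-literal and never true

Fix: Reference the column as account without single quotes

Corrected query:
SELECT id, kind, account FROM transactions WHERE account = 'ACC-102'

Result:
id | kind     | account
---+----------+--------
3  | payment  | ACC-102
5  | deposit  | ACC-102
9  | transfer | ACC-102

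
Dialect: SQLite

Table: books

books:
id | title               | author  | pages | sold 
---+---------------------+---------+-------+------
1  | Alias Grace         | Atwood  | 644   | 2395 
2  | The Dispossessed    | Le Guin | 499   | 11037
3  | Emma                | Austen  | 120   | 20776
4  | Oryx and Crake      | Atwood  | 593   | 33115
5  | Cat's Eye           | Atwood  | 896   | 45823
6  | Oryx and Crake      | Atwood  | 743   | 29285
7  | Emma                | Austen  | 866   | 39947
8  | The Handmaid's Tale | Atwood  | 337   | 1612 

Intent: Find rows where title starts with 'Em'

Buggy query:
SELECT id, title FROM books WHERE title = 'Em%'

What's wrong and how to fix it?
Bug: '=' compares the literal string including the % character; pattern matching needs LIKE

Fix: Use LIKE for wildcard pattern matching

Corrected query:
SELECT id, title FROM books WHERE title LIKE 'Em%'

Result:
id | title
---+------
3  | Emma 
7  | Emma 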